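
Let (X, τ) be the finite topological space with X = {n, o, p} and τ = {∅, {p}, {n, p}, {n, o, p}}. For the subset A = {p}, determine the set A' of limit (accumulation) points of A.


A' = {n, o}

For each x ∈ X, list the open sets U ∈ τ with x ∈ U, then check whether U ∩ (A ∖ {x}) ≠ ∅ for every such U.
  x = n: opens ∋ x are {n, p}, {n, o, p}; each meets A ∖ {n}, so x IS a limit point.
  x = o: opens ∋ x are {n, o, p}; each meets A ∖ {o}, so x IS a limit point.
  x = p: open {p} ∋ x has {p} ∩ (A ∖ {p}) = ∅, so x is NOT a limit point.
Collecting: A' = {n, o}.


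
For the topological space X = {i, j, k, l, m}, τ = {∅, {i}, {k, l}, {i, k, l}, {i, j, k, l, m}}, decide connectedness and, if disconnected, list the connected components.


(X, τ) is connected.

Find clopen sets (U ∈ τ with X ∖ U ∈ τ):
  U = ∅, X ∖ U = {i, j, k, l, m} — both open, so U is clopen.
  U = {i, j, k, l, m}, X ∖ U = ∅ — both open, so U is clopen.
Only trivial clopens (∅ and X) exist, so (X, τ) is connected.
Compute connected components by grouping points that agree on all clopens:
  component: {i, j, k, l, m}


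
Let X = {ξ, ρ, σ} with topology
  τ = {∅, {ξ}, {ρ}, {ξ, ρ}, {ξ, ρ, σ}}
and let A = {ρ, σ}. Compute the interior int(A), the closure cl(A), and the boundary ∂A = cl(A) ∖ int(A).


int(A) = {ρ}, cl(A) = {ρ, σ}, ∂A = {σ}.

Closed sets in (X, τ) are complements of opens:
  closed(X, τ) = {∅, {σ}, {ξ, σ}, {ρ, σ}, {ξ, ρ, σ}}.
int(A) = ⋃ {U ∈ τ : U ⊆ A}. Opens contained in A: ∅, {ρ}.
Taking the union of these: int(A) = {ρ}.
cl(A) = ⋂ {C closed : A ⊆ C}. Closed sets containing A: {ρ, σ}, {ξ, ρ, σ}.
Intersecting these: cl(A) = {ρ, σ}.
∂A = cl(A) ∖ int(A) = {ρ, σ} ∖ {ρ} = {σ}.


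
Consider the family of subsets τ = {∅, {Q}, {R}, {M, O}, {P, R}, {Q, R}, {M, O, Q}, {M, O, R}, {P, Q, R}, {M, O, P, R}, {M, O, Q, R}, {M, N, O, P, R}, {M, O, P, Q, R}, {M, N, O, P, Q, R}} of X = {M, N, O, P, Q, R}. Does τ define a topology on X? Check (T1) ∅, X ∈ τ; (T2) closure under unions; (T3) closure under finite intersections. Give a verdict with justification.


τ IS a topology on X.

Axiom (T1): ∅ ∈ τ? Yes; X ∈ τ? Yes.
Axiom (T2/T3): check pairwise unions and intersections of members of τ.
All pairwise intersections and unions checked — each lies in τ. Therefore τ satisfies (T1), (T2), (T3): it IS a topology on X.


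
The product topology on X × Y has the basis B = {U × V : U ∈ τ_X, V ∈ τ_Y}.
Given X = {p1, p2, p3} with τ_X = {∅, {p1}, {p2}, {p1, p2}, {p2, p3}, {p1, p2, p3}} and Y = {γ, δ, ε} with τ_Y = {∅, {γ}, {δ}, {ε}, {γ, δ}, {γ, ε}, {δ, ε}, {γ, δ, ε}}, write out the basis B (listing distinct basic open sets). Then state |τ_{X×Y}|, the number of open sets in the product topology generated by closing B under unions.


Basis B = {∅ × ∅, {p1} × {γ}, {p1} × {δ}, {p1} × {ε}, {p2} × {γ}, {p2} × {δ}, {p2} × {ε}, {p1} × {γ, δ}, {p1} × {γ, ε}, {p1, p2} × {γ}, {p1} × {δ, ε}, {p1, p2} × {δ}, {p1, p2} × {ε}, {p2} × {γ, δ}, {p2} × {γ, ε}, {p2, p3} × {γ}, {p2} × {δ, ε}, {p2, p3} × {δ}, {p2, p3} × {ε}, {p1} × {γ, δ, ε}, {p1, p2, p3} × {γ}, {p1, p2, p3} × {δ}, {p1, p2, p3} × {ε}, {p2} × {γ, δ, ε}, {p1, p2} × {γ, δ}, {p1, p2} × {γ, ε}, {p1, p2} × {δ, ε}, {p2, p3} × {γ, δ}, {p2, p3} × {γ, ε}, {p2, p3} × {δ, ε}, {p1, p2} × {γ, δ, ε}, {p1, p2, p3} × {γ, δ}, {p1, p2, p3} × {γ, ε}, {p1, p2, p3} × {δ, ε}, {p2, p3} × {γ, δ, ε}, {p1, p2, p3} × {γ, δ, ε}}; |τ_{X×Y}| = 216.

Enumerate products U × V with U ∈ τ_X, V ∈ τ_Y (deduplicated):
  ∅ × ∅ = {} (∅)
  {p1} × {γ} = {(p1,γ)}
  {p1} × {δ} = {(p1,δ)}
  {p1} × {ε} = {(p1,ε)}
  {p2} × {γ} = {(p2,γ)}
  {p2} × {δ} = {(p2,δ)}
  {p2} × {ε} = {(p2,ε)}
  {p1} × {γ, δ} = {(p1,γ), (p1,δ)}
  {p1} × {γ, ε} = {(p1,γ), (p1,ε)}
  {p1, p2} × {γ} = {(p1,γ), (p2,γ)}
  {p1} × {δ, ε} = {(p1,δ), (p1,ε)}
  {p1, p2} × {δ} = {(p1,δ), (p2,δ)}
  {p1, p2} × {ε} = {(p1,ε), (p2,ε)}
  {p2} × {γ, δ} = {(p2,γ), (p2,δ)}
  {p2} × {γ, ε} = {(p2,γ), (p2,ε)}
  {p2, p3} × {γ} = {(p2,γ), (p3,γ)}
  {p2} × {δ, ε} = {(p2,δ), (p2,ε)}
  {p2, p3} × {δ} = {(p2,δ), (p3,δ)}
  {p2, p3} × {ε} = {(p2,ε), (p3,ε)}
  {p1} × {γ, δ, ε} = {(p1,γ), (p1,δ), (p1,ε)}
  {p1, p2, p3} × {γ} = {(p1,γ), (p2,γ), (p3,γ)}
  {p1, p2, p3} × {δ} = {(p1,δ), (p2,δ), (p3,δ)}
  {p1, p2, p3} × {ε} = {(p1,ε), (p2,ε), (p3,ε)}
  {p2} × {γ, δ, ε} = {(p2,γ), (p2,δ), (p2,ε)}
  {p1, p2} × {γ, δ} = {(p1,γ), (p1,δ), (p2,γ), (p2,δ)}
  {p1, p2} × {γ, ε} = {(p1,γ), (p1,ε), (p2,γ), (p2,ε)}
  {p1, p2} × {δ, ε} = {(p1,δ), (p1,ε), (p2,δ), (p2,ε)}
  {p2, p3} × {γ, δ} = {(p2,γ), (p2,δ), (p3,γ), (p3,δ)}
  {p2, p3} × {γ, ε} = {(p2,γ), (p2,ε), (p3,γ), (p3,ε)}
  {p2, p3} × {δ, ε} = {(p2,δ), (p2,ε), (p3,δ), (p3,ε)}
  {p1, p2} × {γ, δ, ε} = {(p1,γ), (p1,δ), (p1,ε), (p2,γ), (p2,δ), (p2,ε)}
  {p1, p2, p3} × {γ, δ} = {(p1,γ), (p1,δ), (p2,γ), (p2,δ), (p3,γ), (p3,δ)}
  {p1, p2, p3} × {γ, ε} = {(p1,γ), (p1,ε), (p2,γ), (p2,ε), (p3,γ), (p3,ε)}
  {p1, p2, p3} × {δ, ε} = {(p1,δ), (p1,ε), (p2,δ), (p2,ε), (p3,δ), (p3,ε)}
  {p2, p3} × {γ, δ, ε} = {(p2,γ), (p2,δ), (p2,ε), (p3,γ), (p3,δ), (p3,ε)}
  {p1, p2, p3} × {γ, δ, ε} = {(p1,γ), (p1,δ), (p1,ε), (p2,γ), (p2,δ), (p2,ε), (p3,γ), (p3,δ), (p3,ε)}
These 36 distinct sets form the basis B.
Close under arbitrary unions to get τ_{X×Y}; counting gives |τ_{X×Y}| = 216.


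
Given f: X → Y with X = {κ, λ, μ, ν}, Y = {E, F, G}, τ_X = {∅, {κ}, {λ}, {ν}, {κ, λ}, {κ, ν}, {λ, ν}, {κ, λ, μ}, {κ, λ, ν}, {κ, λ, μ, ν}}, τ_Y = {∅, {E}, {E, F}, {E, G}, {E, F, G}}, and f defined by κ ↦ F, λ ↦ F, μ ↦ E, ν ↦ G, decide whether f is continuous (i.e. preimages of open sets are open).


f is NOT continuous.

Compute f^{-1}(U) for each U ∈ τ_Y:
  U = ∅: f^{-1}(U) = ∅ ∈ τ_X ✓.
  U = {E}: f^{-1}(U) = {μ} ∉ τ_X ✗.
  U = {E, F}: f^{-1}(U) = {κ, λ, μ} ∈ τ_X ✓.
  U = {E, G}: f^{-1}(U) = {μ, ν} ∉ τ_X ✗.
  U = {E, F, G}: f^{-1}(U) = {κ, λ, μ, ν} ∈ τ_X ✓.
Found U = {E} with f^{-1}(U) = {μ} not in τ_X. Therefore f is NOT continuous.


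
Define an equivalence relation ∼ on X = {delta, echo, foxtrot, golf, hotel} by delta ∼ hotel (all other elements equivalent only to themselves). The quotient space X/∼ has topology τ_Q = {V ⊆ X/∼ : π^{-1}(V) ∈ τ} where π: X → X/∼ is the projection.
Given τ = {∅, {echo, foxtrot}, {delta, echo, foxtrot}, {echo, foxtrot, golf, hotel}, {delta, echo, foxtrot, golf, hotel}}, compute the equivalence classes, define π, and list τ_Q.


X/∼ = {[delta=hotel], [echo], [foxtrot], [golf]}; |τ_Q| = 3.

Equivalence classes: [delta=hotel], [echo], [foxtrot], [golf].
Quotient map π: X → X/∼ sends delta ↦ [delta=hotel], echo ↦ [echo], foxtrot ↦ [foxtrot], golf ↦ [golf], hotel ↦ [delta=hotel].
For each subset V ⊆ X/∼, compute π^{-1}(V) ⊆ X and check whether π^{-1}(V) ∈ τ. V is open in τ_Q iff π^{-1}(V) ∈ τ.
  V = {}: π^{-1}(V) = ∅ ∈ τ ✓.
  V = {[delta=hotel]}: π^{-1}(V) = {delta, hotel} ∉ τ ✗.
  V = {[echo]}: π^{-1}(V) = {echo} ∉ τ ✗.
  V = {[delta=hotel], [echo]}: π^{-1}(V) = {delta, echo, hotel} ∉ τ ✗.
  V = {[foxtrot]}: π^{-1}(V) = {foxtrot} ∉ τ ✗.
  V = {[delta=hotel], [foxtrot]}: π^{-1}(V) = {delta, foxtrot, hotel} ∉ τ ✗.
  V = {[echo], [foxtrot]}: π^{-1}(V) = {echo, foxtrot} ∈ τ ✓.
  V = {[delta=hotel], [echo], [foxtrot]}: π^{-1}(V) = {delta, echo, foxtrot, hotel} ∉ τ ✗.
  V = {[golf]}: π^{-1}(V) = {golf} ∉ τ ✗.
  V = {[delta=hotel], [golf]}: π^{-1}(V) = {delta, golf, hotel} ∉ τ ✗.
  V = {[echo], [golf]}: π^{-1}(V) = {echo, golf} ∉ τ ✗.
  V = {[delta=hotel], [echo], [golf]}: π^{-1}(V) = {delta, echo, golf, hotel} ∉ τ ✗.
  V = {[foxtrot], [golf]}: π^{-1}(V) = {foxtrot, golf} ∉ τ ✗.
  V = {[delta=hotel], [foxtrot], [golf]}: π^{-1}(V) = {delta, foxtrot, golf, hotel} ∉ τ ✗.
  V = {[echo], [foxtrot], [golf]}: π^{-1}(V) = {echo, foxtrot, golf} ∉ τ ✗.
  V = {[delta=hotel], [echo], [foxtrot], [golf]}: π^{-1}(V) = {delta, echo, foxtrot, golf, hotel} ∈ τ ✓.
Open sets in the quotient: τ_Q = {{}, {[echo], [foxtrot]}, {[delta=hotel], [echo], [foxtrot], [golf]}} (3 elements).


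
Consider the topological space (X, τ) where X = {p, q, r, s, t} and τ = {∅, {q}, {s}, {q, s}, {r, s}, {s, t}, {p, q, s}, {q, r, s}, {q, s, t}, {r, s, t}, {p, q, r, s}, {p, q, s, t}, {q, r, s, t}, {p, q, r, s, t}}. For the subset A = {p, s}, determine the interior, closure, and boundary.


int(A) = {s}, cl(A) = {p, r, s, t}, ∂A = {p, r, t}.

Closed sets in (X, τ) are complements of opens:
  closed(X, τ) = {∅, {p}, {r}, {t}, {p, q}, {p, r}, {p, t}, {r, t}, {p, q, r}, {p, q, t}, {p, r, t}, {p, q, r, t}, {p, r, s, t}, {p, q, r, s, t}}.
int(A) = ⋃ {U ∈ τ : U ⊆ A}. Opens contained in A: ∅, {s}.
Taking the union of these: int(A) = {s}.
cl(A) = ⋂ {C closed : A ⊆ C}. Closed sets containing A: {p, r, s, t}, {p, q, r, s, t}.
Intersecting these: cl(A) = {p, r, s, t}.
∂A = cl(A) ∖ int(A) = {p, r, s, t} ∖ {s} = {p, r, t}.


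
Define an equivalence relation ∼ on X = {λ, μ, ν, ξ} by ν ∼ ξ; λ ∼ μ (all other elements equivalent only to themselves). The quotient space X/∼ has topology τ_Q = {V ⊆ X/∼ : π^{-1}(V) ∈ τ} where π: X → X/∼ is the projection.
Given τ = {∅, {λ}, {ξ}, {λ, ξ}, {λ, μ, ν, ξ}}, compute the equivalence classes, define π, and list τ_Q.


X/∼ = {[λ=μ], [ν=ξ]}; |τ_Q| = 2.

Equivalence classes: [λ=μ], [ν=ξ].
Quotient map π: X → X/∼ sends λ ↦ [λ=μ], μ ↦ [λ=μ], ν ↦ [ν=ξ], ξ ↦ [ν=ξ].
For each subset V ⊆ X/∼, compute π^{-1}(V) ⊆ X and check whether π^{-1}(V) ∈ τ. V is open in τ_Q iff π^{-1}(V) ∈ τ.
  V = {}: π^{-1}(V) = ∅ ∈ τ ✓.
  V = {[λ=μ]}: π^{-1}(V) = {λ, μ} ∉ τ ✗.
  V = {[ν=ξ]}: π^{-1}(V) = {ν, ξ} ∉ τ ✗.
  V = {[λ=μ], [ν=ξ]}: π^{-1}(V) = {λ, μ, ν, ξ} ∈ τ ✓.
Open sets in the quotient: τ_Q = {{}, {[λ=μ], [ν=ξ]}} (2 elements).


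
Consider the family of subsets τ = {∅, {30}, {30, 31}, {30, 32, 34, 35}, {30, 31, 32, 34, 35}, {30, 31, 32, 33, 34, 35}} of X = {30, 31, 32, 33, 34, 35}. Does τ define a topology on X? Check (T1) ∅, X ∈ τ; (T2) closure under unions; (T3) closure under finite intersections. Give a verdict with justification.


τ IS a topology on X.

Axiom (T1): ∅ ∈ τ? Yes; X ∈ τ? Yes.
Axiom (T2/T3): check pairwise unions and intersections of members of τ.
All pairwise intersections and unions checked — each lies in τ. Therefore τ satisfies (T1), (T2), (T3): it IS a topology on X.


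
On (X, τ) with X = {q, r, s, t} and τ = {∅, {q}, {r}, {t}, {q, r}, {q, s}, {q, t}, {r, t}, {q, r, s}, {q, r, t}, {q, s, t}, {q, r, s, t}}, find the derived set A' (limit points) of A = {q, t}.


A' = {s}

For each x ∈ X, list the open sets U ∈ τ with x ∈ U, then check whether U ∩ (A ∖ {x}) ≠ ∅ for every such U.
  x = q: open {q} ∋ x has {q} ∩ (A ∖ {q}) = ∅, so x is NOT a limit point.
  x = r: open {r} ∋ x has {r} ∩ (A ∖ {r}) = ∅, so x is NOT a limit point.
  x = s: opens ∋ x are {q, s}, {q, r, s}, {q, s, t}, {q, r, s, t}; each meets A ∖ {s}, so x IS a limit point.
  x = t: open {t} ∋ x has {t} ∩ (A ∖ {t}) = ∅, so x is NOT a limit point.
Collecting: A' = {s}.


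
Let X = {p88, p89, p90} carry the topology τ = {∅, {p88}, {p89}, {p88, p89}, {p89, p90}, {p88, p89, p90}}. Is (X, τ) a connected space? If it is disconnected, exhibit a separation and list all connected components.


(X, τ) is disconnected; components = [{p88}, {p89, p90}].

Find clopen sets (U ∈ τ with X ∖ U ∈ τ):
  U = ∅, X ∖ U = {p88, p89, p90} — both open, so U is clopen.
  U = {p88}, X ∖ U = {p89, p90} — both open, so U is clopen.
  U = {p89, p90}, X ∖ U = {p88} — both open, so U is clopen.
  U = {p88, p89, p90}, X ∖ U = ∅ — both open, so U is clopen.
Nontrivial clopen(s) exist: e.g. {p89, p90}. So (X, τ) is disconnected.
Compute connected components by grouping points that agree on all clopens:
  component: {p88}
  component: {p89, p90}


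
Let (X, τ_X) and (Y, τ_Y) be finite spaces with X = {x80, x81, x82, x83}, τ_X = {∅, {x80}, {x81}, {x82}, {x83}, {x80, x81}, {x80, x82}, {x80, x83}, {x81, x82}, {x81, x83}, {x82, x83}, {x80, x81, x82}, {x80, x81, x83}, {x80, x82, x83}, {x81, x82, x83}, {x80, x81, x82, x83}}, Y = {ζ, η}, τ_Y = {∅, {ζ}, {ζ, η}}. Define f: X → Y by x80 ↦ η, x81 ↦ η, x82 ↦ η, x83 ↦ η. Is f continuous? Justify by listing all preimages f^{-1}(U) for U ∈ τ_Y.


f IS continuous.

Compute f^{-1}(U) for each U ∈ τ_Y:
  U = ∅: f^{-1}(U) = ∅ ∈ τ_X ✓.
  U = {ζ}: f^{-1}(U) = ∅ ∈ τ_X ✓.
  U = {ζ, η}: f^{-1}(U) = {x80, x81, x82, x83} ∈ τ_X ✓.
Every preimage lies in τ_X, so f IS continuous.


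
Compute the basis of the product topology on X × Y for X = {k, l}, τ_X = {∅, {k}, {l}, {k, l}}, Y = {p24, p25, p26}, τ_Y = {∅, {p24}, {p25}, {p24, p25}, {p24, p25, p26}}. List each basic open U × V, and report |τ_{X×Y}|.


Basis B = {∅ × ∅, {k} × {p24}, {k} × {p25}, {l} × {p24}, {l} × {p25}, {k} × {p24, p25}, {k, l} × {p24}, {k, l} × {p25}, {l} × {p24, p25}, {k} × {p24, p25, p26}, {l} × {p24, p25, p26}, {k, l} × {p24, p25}, {k, l} × {p24, p25, p26}}; |τ_{X×Y}| = 25.

Enumerate products U × V with U ∈ τ_X, V ∈ τ_Y (deduplicated):
  ∅ × ∅ = {} (∅)
  {k} × {p24} = {(k,p24)}
  {k} × {p25} = {(k,p25)}
  {l} × {p24} = {(l,p24)}
  {l} × {p25} = {(l,p25)}
  {k} × {p24, p25} = {(k,p24), (k,p25)}
  {k, l} × {p24} = {(k,p24), (l,p24)}
  {k, l} × {p25} = {(k,p25), (l,p25)}
  {l} × {p24, p25} = {(l,p24), (l,p25)}
  {k} × {p24, p25, p26} = {(k,p24), (k,p25), (k,p26)}
  {l} × {p24, p25, p26} = {(l,p24), (l,p25), (l,p26)}
  {k, l} × {p24, p25} = {(k,p24), (k,p25), (l,p24), (l,p25)}
  {k, l} × {p24, p25, p26} = {(k,p24), (k,p25), (k,p26), (l,p24), (l,p25), (l,p26)}
These 13 distinct sets form the basis B.
Close under arbitrary unions to get τ_{X×Y}; counting gives |τ_{X×Y}| = 25.


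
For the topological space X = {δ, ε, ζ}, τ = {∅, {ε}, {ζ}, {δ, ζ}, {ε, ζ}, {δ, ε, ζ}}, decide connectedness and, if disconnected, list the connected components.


(X, τ) is disconnected; components = [{ε}, {δ, ζ}].

Find clopen sets (U ∈ τ with X ∖ U ∈ τ):
  U = ∅, X ∖ U = {δ, ε, ζ} — both open, so U is clopen.
  U = {ε}, X ∖ U = {δ, ζ} — both open, so U is clopen.
  U = {δ, ζ}, X ∖ U = {ε} — both open, so U is clopen.
  U = {δ, ε, ζ}, X ∖ U = ∅ — both open, so U is clopen.
Nontrivial clopen(s) exist: e.g. {δ, ζ}. So (X, τ) is disconnected.
Compute connected components by grouping points that agree on all clopens:
  component: {ε}
  component: {δ, ζ}


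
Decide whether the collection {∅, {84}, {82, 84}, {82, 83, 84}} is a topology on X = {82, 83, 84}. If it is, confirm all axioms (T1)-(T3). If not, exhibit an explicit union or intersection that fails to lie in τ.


τ IS a topology on X.

Axiom (T1): ∅ ∈ τ? Yes; X ∈ τ? Yes.
Axiom (T2/T3): check pairwise unions and intersections of members of τ.
All pairwise intersections and unions checked — each lies in τ. Therefore τ satisfies (T1), (T2), (T3): it IS a topology on X.


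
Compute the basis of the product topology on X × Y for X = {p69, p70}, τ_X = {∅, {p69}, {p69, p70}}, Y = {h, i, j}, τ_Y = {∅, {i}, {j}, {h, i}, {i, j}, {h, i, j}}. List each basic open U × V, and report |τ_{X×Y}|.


Basis B = {∅ × ∅, {p69} × {i}, {p69} × {j}, {p69} × {h, i}, {p69} × {i, j}, {p69, p70} × {i}, {p69, p70} × {j}, {p69} × {h, i, j}, {p69, p70} × {h, i}, {p69, p70} × {i, j}, {p69, p70} × {h, i, j}}; |τ_{X×Y}| = 18.

Enumerate products U × V with U ∈ τ_X, V ∈ τ_Y (deduplicated):
  ∅ × ∅ = {} (∅)
  {p69} × {i} = {(p69,i)}
  {p69} × {j} = {(p69,j)}
  {p69} × {h, i} = {(p69,h), (p69,i)}
  {p69} × {i, j} = {(p69,i), (p69,j)}
  {p69, p70} × {i} = {(p69,i), (p70,i)}
  {p69, p70} × {j} = {(p69,j), (p70,j)}
  {p69} × {h, i, j} = {(p69,h), (p69,i), (p69,j)}
  {p69, p70} × {h, i} = {(p69,h), (p69,i), (p70,h), (p70,i)}
  {p69, p70} × {i, j} = {(p69,i), (p69,j), (p70,i), (p70,j)}
  {p69, p70} × {h, i, j} = {(p69,h), (p69,i), (p69,j), (p70,h), (p70,i), (p70,j)}
These 11 distinct sets form the basis B.
Close under arbitrary unions to get τ_{X×Y}; counting gives |τ_{X×Y}| = 18.


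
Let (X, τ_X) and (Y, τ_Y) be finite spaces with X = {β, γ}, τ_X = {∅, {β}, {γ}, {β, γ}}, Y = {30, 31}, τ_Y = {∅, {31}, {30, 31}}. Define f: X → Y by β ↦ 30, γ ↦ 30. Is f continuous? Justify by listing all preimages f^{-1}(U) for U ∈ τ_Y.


f IS continuous.

Compute f^{-1}(U) for each U ∈ τ_Y:
  U = ∅: f^{-1}(U) = ∅ ∈ τ_X ✓.
  U = {31}: f^{-1}(U) = ∅ ∈ τ_X ✓.
  U = {30, 31}: f^{-1}(U) = {β, γ} ∈ τ_X ✓.
Every preimage lies in τ_X, so f IS continuous.


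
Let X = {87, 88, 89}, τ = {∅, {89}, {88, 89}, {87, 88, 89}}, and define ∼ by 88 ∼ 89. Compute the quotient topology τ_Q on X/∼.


X/∼ = {[87], [88=89]}; |τ_Q| = 3.

Equivalence classes: [87], [88=89].
Quotient map π: X → X/∼ sends 87 ↦ [87], 88 ↦ [88=89], 89 ↦ [88=89].
For each subset V ⊆ X/∼, compute π^{-1}(V) ⊆ X and check whether π^{-1}(V) ∈ τ. V is open in τ_Q iff π^{-1}(V) ∈ τ.
  V = {}: π^{-1}(V) = ∅ ∈ τ ✓.
  V = {[87]}: π^{-1}(V) = {87} ∉ τ ✗.
  V = {[88=89]}: π^{-1}(V) = {88, 89} ∈ τ ✓.
  V = {[87], [88=89]}: π^{-1}(V) = {87, 88, 89} ∈ τ ✓.
Open sets in the quotient: τ_Q = {{}, {[88=89]}, {[87], [88=89]}} (3 elements).


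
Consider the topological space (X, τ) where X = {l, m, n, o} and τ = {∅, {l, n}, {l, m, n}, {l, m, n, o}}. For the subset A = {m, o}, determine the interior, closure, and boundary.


int(A) = ∅, cl(A) = {m, o}, ∂A = {m, o}.

Closed sets in (X, τ) are complements of opens:
  closed(X, τ) = {∅, {o}, {m, o}, {l, m, n, o}}.
int(A) = ⋃ {U ∈ τ : U ⊆ A}. Opens contained in A: ∅.
Taking the union of these: int(A) = ∅.
cl(A) = ⋂ {C closed : A ⊆ C}. Closed sets containing A: {m, o}, {l, m, n, o}.
Intersecting these: cl(A) = {m, o}.
∂A = cl(A) ∖ int(A) = {m, o} ∖ ∅ = {m, o}.


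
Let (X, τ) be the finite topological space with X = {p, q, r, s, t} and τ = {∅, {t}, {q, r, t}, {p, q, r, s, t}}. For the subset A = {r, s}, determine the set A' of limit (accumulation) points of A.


A' = {p, q, s}

For each x ∈ X, list the open sets U ∈ τ with x ∈ U, then check whether U ∩ (A ∖ {x}) ≠ ∅ for every such U.
  x = p: opens ∋ x are {p, q, r, s, t}; each meets A ∖ {p}, so x IS a limit point.
  x = q: opens ∋ x are {q, r, t}, {p, q, r, s, t}; each meets A ∖ {q}, so x IS a limit point.
  x = r: open {q, r, t} ∋ x has {q, r, t} ∩ (A ∖ {r}) = ∅, so x is NOT a limit point.
  x = s: opens ∋ x are {p, q, r, s, t}; each meets A ∖ {s}, so x IS a limit point.
  x = t: open {t} ∋ x has {t} ∩ (A ∖ {t}) = ∅, so x is NOT a limit point.
Collecting: A' = {p, q, s}.


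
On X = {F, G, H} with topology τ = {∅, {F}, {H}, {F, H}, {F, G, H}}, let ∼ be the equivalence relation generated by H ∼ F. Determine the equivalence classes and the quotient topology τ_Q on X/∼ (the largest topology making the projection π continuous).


X/∼ = {[F=H], [G]}; |τ_Q| = 3.

Equivalence classes: [F=H], [G].
Quotient map π: X → X/∼ sends F ↦ [F=H], G ↦ [G], H ↦ [F=H].
For each subset V ⊆ X/∼, compute π^{-1}(V) ⊆ X and check whether π^{-1}(V) ∈ τ. V is open in τ_Q iff π^{-1}(V) ∈ τ.
  V = {}: π^{-1}(V) = ∅ ∈ τ ✓.
  V = {[F=H]}: π^{-1}(V) = {F, H} ∈ τ ✓.
  V = {[G]}: π^{-1}(V) = {G} ∉ τ ✗.
  V = {[F=H], [G]}: π^{-1}(V) = {F, G, H} ∈ τ ✓.
Open sets in the quotient: τ_Q = {{}, {[F=H]}, {[F=H], [G]}} (3 elements).


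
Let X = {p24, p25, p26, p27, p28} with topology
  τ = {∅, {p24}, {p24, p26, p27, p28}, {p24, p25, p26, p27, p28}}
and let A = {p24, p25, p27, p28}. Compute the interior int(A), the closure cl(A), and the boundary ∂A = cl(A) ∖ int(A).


int(A) = {p24}, cl(A) = {p24, p25, p26, p27, p28}, ∂A = {p25, p26, p27, p28}.

Closed sets in (X, τ) are complements of opens:
  closed(X, τ) = {∅, {p25}, {p25, p26, p27, p28}, {p24, p25, p26, p27, p28}}.
int(A) = ⋃ {U ∈ τ : U ⊆ A}. Opens contained in A: ∅, {p24}.
Taking the union of these: int(A) = {p24}.
cl(A) = ⋂ {C closed : A ⊆ C}. Closed sets containing A: {p24, p25, p26, p27, p28}.
Intersecting these: cl(A) = {p24, p25, p26, p27, p28}.
∂A = cl(A) ∖ int(A) = {p24, p25, p26, p27, p28} ∖ {p24} = {p25, p26, p27, p28}.


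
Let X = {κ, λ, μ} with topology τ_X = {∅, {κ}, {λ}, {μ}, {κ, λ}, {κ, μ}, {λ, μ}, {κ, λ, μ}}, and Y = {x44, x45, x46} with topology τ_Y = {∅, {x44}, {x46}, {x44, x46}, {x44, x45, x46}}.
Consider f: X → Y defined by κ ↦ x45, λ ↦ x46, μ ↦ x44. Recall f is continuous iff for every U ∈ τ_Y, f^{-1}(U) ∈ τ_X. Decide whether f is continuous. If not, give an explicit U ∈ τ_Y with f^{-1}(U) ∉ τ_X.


f IS continuous.

Compute f^{-1}(U) for each U ∈ τ_Y:
  U = ∅: f^{-1}(U) = ∅ ∈ τ_X ✓.
  U = {x44}: f^{-1}(U) = {μ} ∈ τ_X ✓.
  U = {x46}: f^{-1}(U) = {λ} ∈ τ_X ✓.
  U = {x44, x46}: f^{-1}(U) = {λ, μ} ∈ τ_X ✓.
  U = {x44, x45, x46}: f^{-1}(U) = {κ, λ, μ} ∈ τ_X ✓.
Every preimage lies in τ_X, so f IS continuous.


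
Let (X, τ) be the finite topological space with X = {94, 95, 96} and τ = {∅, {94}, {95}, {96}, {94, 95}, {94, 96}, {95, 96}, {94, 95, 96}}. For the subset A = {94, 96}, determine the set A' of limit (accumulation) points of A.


A' = ∅

For each x ∈ X, list the open sets U ∈ τ with x ∈ U, then check whether U ∩ (A ∖ {x}) ≠ ∅ for every such U.
  x = 94: open {94} ∋ x has {94} ∩ (A ∖ {94}) = ∅, so x is NOT a limit point.
  x = 95: open {95} ∋ x has {95} ∩ (A ∖ {95}) = ∅, so x is NOT a limit point.
  x = 96: open {96} ∋ x has {96} ∩ (A ∖ {96}) = ∅, so x is NOT a limit point.
Collecting: A' = ∅.


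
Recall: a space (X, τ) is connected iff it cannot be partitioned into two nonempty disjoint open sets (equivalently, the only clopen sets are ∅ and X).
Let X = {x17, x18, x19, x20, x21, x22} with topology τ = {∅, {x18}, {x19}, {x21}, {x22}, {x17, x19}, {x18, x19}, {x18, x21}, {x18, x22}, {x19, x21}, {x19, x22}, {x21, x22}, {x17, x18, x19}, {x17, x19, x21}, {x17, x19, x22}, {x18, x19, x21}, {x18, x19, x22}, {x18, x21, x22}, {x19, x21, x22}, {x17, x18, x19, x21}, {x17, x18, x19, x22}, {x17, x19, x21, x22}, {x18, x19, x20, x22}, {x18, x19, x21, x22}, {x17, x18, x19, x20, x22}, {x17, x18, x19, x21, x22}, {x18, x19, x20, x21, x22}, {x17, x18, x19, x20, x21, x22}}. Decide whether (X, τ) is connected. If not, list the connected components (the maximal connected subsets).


(X, τ) is disconnected; components = [{x21}, {x17, x18, x19, x20, x22}].

Find clopen sets (U ∈ τ with X ∖ U ∈ τ):
  U = ∅, X ∖ U = {x17, x18, x19, x20, x21, x22} — both open, so U is clopen.
  U = {x21}, X ∖ U = {x17, x18, x19, x20, x22} — both open, so U is clopen.
  U = {x17, x18, x19, x20, x22}, X ∖ U = {x21} — both open, so U is clopen.
  U = {x17, x18, x19, x20, x21, x22}, X ∖ U = ∅ — both open, so U is clopen.
Nontrivial clopen(s) exist: e.g. {x17, x18, x19, x20, x22}. So (X, τ) is disconnected.
Compute connected components by grouping points that agree on all clopens:
  component: {x21}
  component: {x17, x18, x19, x20, x22}


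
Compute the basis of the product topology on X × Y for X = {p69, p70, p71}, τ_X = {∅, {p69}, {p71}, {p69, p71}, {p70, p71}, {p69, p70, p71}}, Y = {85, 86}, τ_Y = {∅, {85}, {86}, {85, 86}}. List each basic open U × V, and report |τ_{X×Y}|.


Basis B = {∅ × ∅, {p69} × {85}, {p69} × {86}, {p71} × {85}, {p71} × {86}, {p69} × {85, 86}, {p69, p71} × {85}, {p69, p71} × {86}, {p70, p71} × {85}, {p70, p71} × {86}, {p71} × {85, 86}, {p69, p70, p71} × {85}, {p69, p70, p71} × {86}, {p69, p71} × {85, 86}, {p70, p71} × {85, 86}, {p69, p70, p71} × {85, 86}}; |τ_{X×Y}| = 36.

Enumerate products U × V with U ∈ τ_X, V ∈ τ_Y (deduplicated):
  ∅ × ∅ = {} (∅)
  {p69} × {85} = {(p69,85)}
  {p69} × {86} = {(p69,86)}
  {p71} × {85} = {(p71,85)}
  {p71} × {86} = {(p71,86)}
  {p69} × {85, 86} = {(p69,85), (p69,86)}
  {p69, p71} × {85} = {(p69,85), (p71,85)}
  {p69, p71} × {86} = {(p69,86), (p71,86)}
  {p70, p71} × {85} = {(p70,85), (p71,85)}
  {p70, p71} × {86} = {(p70,86), (p71,86)}
  {p71} × {85, 86} = {(p71,85), (p71,86)}
  {p69, p70, p71} × {85} = {(p69,85), (p70,85), (p71,85)}
  {p69, p70, p71} × {86} = {(p69,86), (p70,86), (p71,86)}
  {p69, p71} × {85, 86} = {(p69,85), (p69,86), (p71,85), (p71,86)}
  {p70, p71} × {85, 86} = {(p70,85), (p70,86), (p71,85), (p71,86)}
  {p69, p70, p71} × {85, 86} = {(p69,85), (p69,86), (p70,85), (p70,86), (p71,85), (p71,86)}
These 16 distinct sets form the basis B.
Close under arbitrary unions to get τ_{X×Y}; counting gives |τ_{X×Y}| = 36.


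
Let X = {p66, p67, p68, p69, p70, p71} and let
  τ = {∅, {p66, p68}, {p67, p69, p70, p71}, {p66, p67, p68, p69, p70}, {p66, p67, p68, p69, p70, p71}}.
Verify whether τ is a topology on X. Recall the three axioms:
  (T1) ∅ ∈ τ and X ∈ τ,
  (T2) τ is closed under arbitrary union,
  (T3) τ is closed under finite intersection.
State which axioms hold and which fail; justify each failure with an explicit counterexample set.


τ is NOT a topology on X.

Axiom (T1): ∅ ∈ τ? Yes; X ∈ τ? Yes.
Axiom (T2/T3): check pairwise unions and intersections of members of τ.
Counterexample for (T3): {p67, p69, p70, p71} ∩ {p66, p67, p68, p69, p70} = {p67, p69, p70} ∉ τ. Therefore τ is NOT a topology.


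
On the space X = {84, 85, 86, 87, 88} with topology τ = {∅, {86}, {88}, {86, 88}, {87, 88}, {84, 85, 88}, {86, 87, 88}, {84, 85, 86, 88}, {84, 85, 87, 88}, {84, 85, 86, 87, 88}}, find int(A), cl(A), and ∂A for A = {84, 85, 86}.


int(A) = {86}, cl(A) = {84, 85, 86}, ∂A = {84, 85}.

Closed sets in (X, τ) are complements of opens:
  closed(X, τ) = {∅, {86}, {87}, {84, 85}, {86, 87}, {84, 85, 86}, {84, 85, 87}, {84, 85, 86, 87}, {84, 85, 87, 88}, {84, 85, 86, 87, 88}}.
int(A) = ⋃ {U ∈ τ : U ⊆ A}. Opens contained in A: ∅, {86}.
Taking the union of these: int(A) = {86}.
cl(A) = ⋂ {C closed : A ⊆ C}. Closed sets containing A: {84, 85, 86}, {84, 85, 86, 87}, {84, 85, 86, 87, 88}.
Intersecting these: cl(A) = {84, 85, 86}.
∂A = cl(A) ∖ int(A) = {84, 85, 86} ∖ {86} = {84, 85}.


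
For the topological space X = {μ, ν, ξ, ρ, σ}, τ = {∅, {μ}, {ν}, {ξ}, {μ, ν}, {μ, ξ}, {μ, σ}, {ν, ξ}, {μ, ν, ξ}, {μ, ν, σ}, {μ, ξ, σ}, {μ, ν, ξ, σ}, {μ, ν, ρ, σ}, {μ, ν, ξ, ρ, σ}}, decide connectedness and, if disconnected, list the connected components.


(X, τ) is disconnected; components = [{ξ}, {μ, ν, ρ, σ}].

Find clopen sets (U ∈ τ with X ∖ U ∈ τ):
  U = ∅, X ∖ U = {μ, ν, ξ, ρ, σ} — both open, so U is clopen.
  U = {ξ}, X ∖ U = {μ, ν, ρ, σ} — both open, so U is clopen.
  U = {μ, ν, ρ, σ}, X ∖ U = {ξ} — both open, so U is clopen.
  U = {μ, ν, ξ, ρ, σ}, X ∖ U = ∅ — both open, so U is clopen.
Nontrivial clopen(s) exist: e.g. {ξ}. So (X, τ) is disconnected.
Compute connected components by grouping points that agree on all clopens:
  component: {ξ}
  component: {μ, ν, ρ, σ}


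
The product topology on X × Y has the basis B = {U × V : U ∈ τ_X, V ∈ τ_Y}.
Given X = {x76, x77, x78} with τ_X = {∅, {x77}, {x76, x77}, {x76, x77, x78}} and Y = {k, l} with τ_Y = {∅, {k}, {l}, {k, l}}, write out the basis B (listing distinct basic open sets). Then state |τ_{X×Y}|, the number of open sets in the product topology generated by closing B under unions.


Basis B = {∅ × ∅, {x77} × {k}, {x77} × {l}, {x76, x77} × {k}, {x76, x77} × {l}, {x77} × {k, l}, {x76, x77, x78} × {k}, {x76, x77, x78} × {l}, {x76, x77} × {k, l}, {x76, x77, x78} × {k, l}}; |τ_{X×Y}| = 16.

Enumerate products U × V with U ∈ τ_X, V ∈ τ_Y (deduplicated):
  ∅ × ∅ = {} (∅)
  {x77} × {k} = {(x77,k)}
  {x77} × {l} = {(x77,l)}
  {x76, x77} × {k} = {(x76,k), (x77,k)}
  {x76, x77} × {l} = {(x76,l), (x77,l)}
  {x77} × {k, l} = {(x77,k), (x77,l)}
  {x76, x77, x78} × {k} = {(x76,k), (x77,k), (x78,k)}
  {x76, x77, x78} × {l} = {(x76,l), (x77,l), (x78,l)}
  {x76, x77} × {k, l} = {(x76,k), (x76,l), (x77,k), (x77,l)}
  {x76, x77, x78} × {k, l} = {(x76,k), (x76,l), (x77,k), (x77,l), (x78,k), (x78,l)}
These 10 distinct sets form the basis B.
Close under arbitrary unions to get τ_{X×Y}; counting gives |τ_{X×Y}| = 16.


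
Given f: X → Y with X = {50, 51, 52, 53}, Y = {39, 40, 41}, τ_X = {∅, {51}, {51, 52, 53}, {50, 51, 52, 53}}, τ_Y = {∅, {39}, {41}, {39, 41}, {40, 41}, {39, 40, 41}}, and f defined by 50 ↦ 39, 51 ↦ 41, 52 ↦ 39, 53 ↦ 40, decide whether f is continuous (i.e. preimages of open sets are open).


f is NOT continuous.

Compute f^{-1}(U) for each U ∈ τ_Y:
  U = ∅: f^{-1}(U) = ∅ ∈ τ_X ✓.
  U = {39}: f^{-1}(U) = {50, 52} ∉ τ_X ✗.
  U = {41}: f^{-1}(U) = {51} ∈ τ_X ✓.
  U = {39, 41}: f^{-1}(U) = {50, 51, 52} ∉ τ_X ✗.
  U = {40, 41}: f^{-1}(U) = {51, 53} ∉ τ_X ✗.
  U = {39, 40, 41}: f^{-1}(U) = {50, 51, 52, 53} ∈ τ_X ✓.
Found U = {39} with f^{-1}(U) = {50, 52} not in τ_X. Therefore f is NOT continuous.


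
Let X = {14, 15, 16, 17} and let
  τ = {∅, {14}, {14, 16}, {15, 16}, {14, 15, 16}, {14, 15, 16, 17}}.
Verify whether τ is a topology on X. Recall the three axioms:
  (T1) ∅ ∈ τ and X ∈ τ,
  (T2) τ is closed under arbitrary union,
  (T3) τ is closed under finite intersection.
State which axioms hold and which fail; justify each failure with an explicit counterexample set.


τ is NOT a topology on X.

Axiom (T1): ∅ ∈ τ? Yes; X ∈ τ? Yes.
Axiom (T2/T3): check pairwise unions and intersections of members of τ.
Counterexample for (T3): {14, 16} ∩ {15, 16} = {16} ∉ τ. Therefore τ is NOT a topology.


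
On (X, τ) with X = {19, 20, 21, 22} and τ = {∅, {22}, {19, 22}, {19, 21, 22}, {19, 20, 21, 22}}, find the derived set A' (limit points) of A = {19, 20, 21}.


A' = {20, 21}

For each x ∈ X, list the open sets U ∈ τ with x ∈ U, then check whether U ∩ (A ∖ {x}) ≠ ∅ for every such U.
  x = 19: open {19, 22} ∋ x has {19, 22} ∩ (A ∖ {19}) = ∅, so x is NOT a limit point.
  x = 20: opens ∋ x are {19, 20, 21, 22}; each meets A ∖ {20}, so x IS a limit point.
  x = 21: opens ∋ x are {19, 21, 22}, {19, 20, 21, 22}; each meets A ∖ {21}, so x IS a limit point.
  x = 22: open {22} ∋ x has {22} ∩ (A ∖ {22}) = ∅, so x is NOT a limit point.
Collecting: A' = {20, 21}.


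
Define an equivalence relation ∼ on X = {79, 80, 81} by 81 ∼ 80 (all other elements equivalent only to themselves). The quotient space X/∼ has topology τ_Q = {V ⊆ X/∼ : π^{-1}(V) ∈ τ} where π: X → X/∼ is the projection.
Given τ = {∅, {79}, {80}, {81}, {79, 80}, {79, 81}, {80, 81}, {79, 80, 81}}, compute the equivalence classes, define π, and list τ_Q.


X/∼ = {[79], [80=81]}; |τ_Q| = 4.

Equivalence classes: [79], [80=81].
Quotient map π: X → X/∼ sends 79 ↦ [79], 80 ↦ [80=81], 81 ↦ [80=81].
For each subset V ⊆ X/∼, compute π^{-1}(V) ⊆ X and check whether π^{-1}(V) ∈ τ. V is open in τ_Q iff π^{-1}(V) ∈ τ.
  V = {}: π^{-1}(V) = ∅ ∈ τ ✓.
  V = {[79]}: π^{-1}(V) = {79} ∈ τ ✓.
  V = {[80=81]}: π^{-1}(V) = {80, 81} ∈ τ ✓.
  V = {[79], [80=81]}: π^{-1}(V) = {79, 80, 81} ∈ τ ✓.
Open sets in the quotient: τ_Q = {{}, {[79]}, {[80=81]}, {[79], [80=81]}} (4 elements).


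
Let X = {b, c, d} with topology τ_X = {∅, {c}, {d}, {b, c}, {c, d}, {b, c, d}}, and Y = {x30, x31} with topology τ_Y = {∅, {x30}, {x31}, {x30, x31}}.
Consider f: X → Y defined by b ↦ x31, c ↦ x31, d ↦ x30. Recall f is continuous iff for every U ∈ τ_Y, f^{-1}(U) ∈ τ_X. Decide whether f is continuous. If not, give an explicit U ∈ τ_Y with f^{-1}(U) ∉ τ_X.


f IS continuous.

Compute f^{-1}(U) for each U ∈ τ_Y:
  U = ∅: f^{-1}(U) = ∅ ∈ τ_X ✓.
  U = {x30}: f^{-1}(U) = {d} ∈ τ_X ✓.
  U = {x31}: f^{-1}(U) = {b, c} ∈ τ_X ✓.
  U = {x30, x31}: f^{-1}(U) = {b, c, d} ∈ τ_X ✓.
Every preimage lies in τ_X, so f IS continuous.


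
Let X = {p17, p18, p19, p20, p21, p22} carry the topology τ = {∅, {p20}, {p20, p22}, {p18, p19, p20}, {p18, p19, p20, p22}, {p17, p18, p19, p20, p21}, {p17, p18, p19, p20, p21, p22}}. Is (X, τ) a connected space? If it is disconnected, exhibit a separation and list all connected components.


(X, τ) is connected.

Find clopen sets (U ∈ τ with X ∖ U ∈ τ):
  U = ∅, X ∖ U = {p17, p18, p19, p20, p21, p22} — both open, so U is clopen.
  U = {p17, p18, p19, p20, p21, p22}, X ∖ U = ∅ — both open, so U is clopen.
Only trivial clopens (∅ and X) exist, so (X, τ) is connected.
Compute connected components by grouping points that agree on all clopens:
  component: {p17, p18, p19, p20, p21, p22}


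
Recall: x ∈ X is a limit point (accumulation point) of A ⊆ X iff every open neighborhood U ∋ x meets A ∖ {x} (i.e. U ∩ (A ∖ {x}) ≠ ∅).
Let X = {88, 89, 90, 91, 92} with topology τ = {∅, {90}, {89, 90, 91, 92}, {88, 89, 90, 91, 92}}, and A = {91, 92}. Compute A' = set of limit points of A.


A' = {88, 89, 91, 92}

For each x ∈ X, list the open sets U ∈ τ with x ∈ U, then check whether U ∩ (A ∖ {x}) ≠ ∅ for every such U.
  x = 88: opens ∋ x are {88, 89, 90, 91, 92}; each meets A ∖ {88}, so x IS a limit point.
  x = 89: opens ∋ x are {89, 90, 91, 92}, {88, 89, 90, 91, 92}; each meets A ∖ {89}, so x IS a limit point.
  x = 90: open {90} ∋ x has {90} ∩ (A ∖ {90}) = ∅, so x is NOT a limit point.
  x = 91: opens ∋ x are {89, 90, 91, 92}, {88, 89, 90, 91, 92}; each meets A ∖ {91}, so x IS a limit point.
  x = 92: opens ∋ x are {89, 90, 91, 92}, {88, 89, 90, 91, 92}; each meets A ∖ {92}, so x IS a limit point.
Collecting: A' = {88, 89, 91, 92}.


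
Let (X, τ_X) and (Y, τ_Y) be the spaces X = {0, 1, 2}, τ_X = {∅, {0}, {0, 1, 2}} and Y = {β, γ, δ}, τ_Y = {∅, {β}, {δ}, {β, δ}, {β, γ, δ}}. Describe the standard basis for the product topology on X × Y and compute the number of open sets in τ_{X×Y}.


Basis B = {∅ × ∅, {0} × {β}, {0} × {δ}, {0} × {β, δ}, {0} × {β, γ, δ}, {0, 1, 2} × {β}, {0, 1, 2} × {δ}, {0, 1, 2} × {β, δ}, {0, 1, 2} × {β, γ, δ}}; |τ_{X×Y}| = 14.

Enumerate products U × V with U ∈ τ_X, V ∈ τ_Y (deduplicated):
  ∅ × ∅ = {} (∅)
  {0} × {β} = {(0,β)}
  {0} × {δ} = {(0,δ)}
  {0} × {β, δ} = {(0,β), (0,δ)}
  {0} × {β, γ, δ} = {(0,β), (0,γ), (0,δ)}
  {0, 1, 2} × {β} = {(0,β), (1,β), (2,β)}
  {0, 1, 2} × {δ} = {(0,δ), (1,δ), (2,δ)}
  {0, 1, 2} × {β, δ} = {(0,β), (0,δ), (1,β), (1,δ), (2,β), (2,δ)}
  {0, 1, 2} × {β, γ, δ} = {(0,β), (0,γ), (0,δ), (1,β), (1,γ), (1,δ), (2,β), (2,γ), (2,δ)}
These 9 distinct sets form the basis B.
Close under arbitrary unions to get τ_{X×Y}; counting gives |τ_{X×Y}| = 14.


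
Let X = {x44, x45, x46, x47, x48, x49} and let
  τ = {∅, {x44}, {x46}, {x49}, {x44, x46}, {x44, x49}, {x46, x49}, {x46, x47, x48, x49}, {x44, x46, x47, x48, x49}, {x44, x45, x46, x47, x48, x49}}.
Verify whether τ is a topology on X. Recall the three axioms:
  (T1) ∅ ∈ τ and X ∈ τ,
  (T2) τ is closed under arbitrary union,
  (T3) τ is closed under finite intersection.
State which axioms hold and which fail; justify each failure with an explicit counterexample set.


τ is NOT a topology on X.

Axiom (T1): ∅ ∈ τ? Yes; X ∈ τ? Yes.
Axiom (T2/T3): check pairwise unions and intersections of members of τ.
Counterexample for (T2): {x44} ∪ {x46, x49} = {x44, x46, x49} ∉ τ. Therefore τ is NOT a topology.


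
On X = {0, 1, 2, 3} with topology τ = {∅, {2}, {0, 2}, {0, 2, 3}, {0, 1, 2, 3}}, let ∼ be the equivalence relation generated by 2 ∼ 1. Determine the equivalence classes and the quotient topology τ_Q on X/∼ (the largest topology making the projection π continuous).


X/∼ = {[0], [1=2], [3]}; |τ_Q| = 2.

Equivalence classes: [0], [1=2], [3].
Quotient map π: X → X/∼ sends 0 ↦ [0], 1 ↦ [1=2], 2 ↦ [1=2], 3 ↦ [3].
For each subset V ⊆ X/∼, compute π^{-1}(V) ⊆ X and check whether π^{-1}(V) ∈ τ. V is open in τ_Q iff π^{-1}(V) ∈ τ.
  V = {}: π^{-1}(V) = ∅ ∈ τ ✓.
  V = {[0]}: π^{-1}(V) = {0} ∉ τ ✗.
  V = {[1=2]}: π^{-1}(V) = {1, 2} ∉ τ ✗.
  V = {[0], [1=2]}: π^{-1}(V) = {0, 1, 2} ∉ τ ✗.
  V = {[3]}: π^{-1}(V) = {3} ∉ τ ✗.
  V = {[0], [3]}: π^{-1}(V) = {0, 3} ∉ τ ✗.
  V = {[1=2], [3]}: π^{-1}(V) = {1, 2, 3} ∉ τ ✗.
  V = {[0], [1=2], [3]}: π^{-1}(V) = {0, 1, 2, 3} ∈ τ ✓.
Open sets in the quotient: τ_Q = {{}, {[0], [1=2], [3]}} (2 elements).


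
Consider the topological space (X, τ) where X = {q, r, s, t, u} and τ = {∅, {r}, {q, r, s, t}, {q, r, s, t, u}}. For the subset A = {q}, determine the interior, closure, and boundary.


int(A) = ∅, cl(A) = {q, s, t, u}, ∂A = {q, s, t, u}.

Closed sets in (X, τ) are complements of opens:
  closed(X, τ) = {∅, {u}, {q, s, t, u}, {q, r, s, t, u}}.
int(A) = ⋃ {U ∈ τ : U ⊆ A}. Opens contained in A: ∅.
Taking the union of these: int(A) = ∅.
cl(A) = ⋂ {C closed : A ⊆ C}. Closed sets containing A: {q, s, t, u}, {q, r, s, t, u}.
Intersecting these: cl(A) = {q, s, t, u}.
∂A = cl(A) ∖ int(A) = {q, s, t, u} ∖ ∅ = {q, s, t, u}.


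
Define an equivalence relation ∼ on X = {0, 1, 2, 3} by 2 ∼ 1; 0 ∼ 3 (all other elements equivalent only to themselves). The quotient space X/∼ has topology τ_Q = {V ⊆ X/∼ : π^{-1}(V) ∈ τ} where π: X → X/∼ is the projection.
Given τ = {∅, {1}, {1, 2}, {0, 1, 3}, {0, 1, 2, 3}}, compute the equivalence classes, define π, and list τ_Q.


X/∼ = {[0=3], [1=2]}; |τ_Q| = 3.

Equivalence classes: [0=3], [1=2].
Quotient map π: X → X/∼ sends 0 ↦ [0=3], 1 ↦ [1=2], 2 ↦ [1=2], 3 ↦ [0=3].
For each subset V ⊆ X/∼, compute π^{-1}(V) ⊆ X and check whether π^{-1}(V) ∈ τ. V is open in τ_Q iff π^{-1}(V) ∈ τ.
  V = {}: π^{-1}(V) = ∅ ∈ τ ✓.
  V = {[0=3]}: π^{-1}(V) = {0, 3} ∉ τ ✗.
  V = {[1=2]}: π^{-1}(V) = {1, 2} ∈ τ ✓.
  V = {[0=3], [1=2]}: π^{-1}(V) = {0, 1, 2, 3} ∈ τ ✓.
Open sets in the quotient: τ_Q = {{}, {[1=2]}, {[0=3], [1=2]}} (3 elements).


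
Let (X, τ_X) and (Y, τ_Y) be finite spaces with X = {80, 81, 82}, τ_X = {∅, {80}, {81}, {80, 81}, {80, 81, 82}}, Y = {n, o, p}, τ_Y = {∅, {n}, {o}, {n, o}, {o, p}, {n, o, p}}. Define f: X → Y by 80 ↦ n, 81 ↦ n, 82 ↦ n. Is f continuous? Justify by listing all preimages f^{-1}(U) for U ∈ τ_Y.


f IS continuous.

Compute f^{-1}(U) for each U ∈ τ_Y:
  U = ∅: f^{-1}(U) = ∅ ∈ τ_X ✓.
  U = {n}: f^{-1}(U) = {80, 81, 82} ∈ τ_X ✓.
  U = {o}: f^{-1}(U) = ∅ ∈ τ_X ✓.
  U = {n, o}: f^{-1}(U) = {80, 81, 82} ∈ τ_X ✓.
  U = {o, p}: f^{-1}(U) = ∅ ∈ τ_X ✓.
  U = {n, o, p}: f^{-1}(U) = {80, 81, 82} ∈ τ_X ✓.
Every preimage lies in τ_X, so f IS continuous.


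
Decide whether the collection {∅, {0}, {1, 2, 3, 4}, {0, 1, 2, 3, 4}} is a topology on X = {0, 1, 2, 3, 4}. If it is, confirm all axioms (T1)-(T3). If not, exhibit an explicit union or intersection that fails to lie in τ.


τ IS a topology on X.

Axiom (T1): ∅ ∈ τ? Yes; X ∈ τ? Yes.
Axiom (T2/T3): check pairwise unions and intersections of members of τ.
All pairwise intersections and unions checked — each lies in τ. Therefore τ satisfies (T1), (T2), (T3): it IS a topology on X.
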